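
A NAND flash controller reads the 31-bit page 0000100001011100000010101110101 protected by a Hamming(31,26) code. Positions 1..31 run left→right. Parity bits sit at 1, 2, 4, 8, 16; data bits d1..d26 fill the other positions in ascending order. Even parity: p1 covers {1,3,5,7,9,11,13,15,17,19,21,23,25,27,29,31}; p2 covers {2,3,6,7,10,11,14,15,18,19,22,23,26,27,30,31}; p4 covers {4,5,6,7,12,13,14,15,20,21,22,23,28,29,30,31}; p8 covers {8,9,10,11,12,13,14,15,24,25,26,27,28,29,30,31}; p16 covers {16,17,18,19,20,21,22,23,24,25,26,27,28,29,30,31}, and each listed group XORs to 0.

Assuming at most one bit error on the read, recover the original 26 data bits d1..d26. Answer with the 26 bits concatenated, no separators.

s1 (pos 1,3,5,7,9,11,13,15,17,19,21,23,25,27,29,31): 0⊕0⊕1⊕0⊕0⊕0⊕1⊕0⊕0⊕0⊕1⊕1⊕1⊕1⊕1⊕1 = 0
s2 (pos 2,3,6,7,10,11,14,15,18,19,22,23,26,27,30,31): 0⊕0⊕0⊕0⊕1⊕0⊕1⊕0⊕0⊕0⊕0⊕1⊕1⊕1⊕0⊕1 = 0
s4 (pos 4,5,6,7,12,13,14,15,20,21,22,23,28,29,30,31): 0⊕1⊕0⊕0⊕1⊕1⊕1⊕0⊕0⊕1⊕0⊕1⊕0⊕1⊕0⊕1 = 0
s8 (pos 8,9,10,11,12,13,14,15,24,25,26,27,28,29,30,31): 0⊕0⊕1⊕0⊕1⊕1⊕1⊕0⊕0⊕1⊕1⊕1⊕0⊕1⊕0⊕1 = 1
s16 (pos 16,17,18,19,20,21,22,23,24,25,26,27,28,29,30,31): 0⊕0⊕0⊕0⊕0⊕1⊕0⊕1⊕0⊕1⊕1⊕1⊕0⊕1⊕0⊕1 = 1
Syndrome s16…s1 = 11000 → error at position 24.
Flip position 24: 0000100001011100000010101110101 → 0000100001011100000010111110101
Read data bits from positions 3,5,6,7,9,10,11,12,13,14,15,17,18,19,20,21,22,23,24,25,26,27,28,29,30,31: 01000101110000010111110101

01000101110000010111110101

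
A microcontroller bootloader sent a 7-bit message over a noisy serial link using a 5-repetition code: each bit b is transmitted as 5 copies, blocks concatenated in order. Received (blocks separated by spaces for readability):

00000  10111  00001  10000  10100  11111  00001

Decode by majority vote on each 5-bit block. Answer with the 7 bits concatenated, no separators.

0100010

Block 1 (00000): 0 ones → 0
Block 2 (10111): 4 ones → 1
Block 3 (00001): 1 one → 0
Block 4 (10000): 1 one → 0
Block 5 (10100): 2 ones → 0
Block 6 (11111): 5 ones → 1
Block 7 (00001): 1 one → 0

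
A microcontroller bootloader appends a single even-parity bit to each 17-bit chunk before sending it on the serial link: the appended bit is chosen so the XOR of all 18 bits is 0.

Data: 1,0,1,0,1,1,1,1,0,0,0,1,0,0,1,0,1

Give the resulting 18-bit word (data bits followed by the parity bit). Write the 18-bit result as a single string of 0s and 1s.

XOR of the 17 data bits: 1⊕0⊕1⊕0⊕1⊕1⊕1⊕1⊕0⊕0⊕0⊕1⊕0⊕0⊕1⊕0⊕1 = 1
Parity bit = 1 (so all 18 bits XOR to 0).

101011110001001011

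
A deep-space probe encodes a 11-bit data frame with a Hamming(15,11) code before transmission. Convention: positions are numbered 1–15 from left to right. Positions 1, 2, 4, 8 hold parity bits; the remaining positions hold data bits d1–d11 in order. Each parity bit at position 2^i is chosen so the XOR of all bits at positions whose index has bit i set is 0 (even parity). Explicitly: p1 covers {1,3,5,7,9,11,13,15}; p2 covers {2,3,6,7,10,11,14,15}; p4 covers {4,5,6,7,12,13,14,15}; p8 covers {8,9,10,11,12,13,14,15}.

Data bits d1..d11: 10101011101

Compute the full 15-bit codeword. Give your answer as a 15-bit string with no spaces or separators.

Place data at non-parity positions: p1 p2 1 p4 0 1 0 p8 1 0 1 1 1 0 1
p1 (pos 1,3,5,7,9,11,13,15): XOR of data positions = 1⊕0⊕0⊕1⊕1⊕1⊕1 = 1
p2 (pos 2,3,6,7,10,11,14,15): XOR of data positions = 1⊕1⊕0⊕0⊕1⊕0⊕1 = 0
p4 (pos 4,5,6,7,12,13,14,15): XOR of data positions = 0⊕1⊕0⊕1⊕1⊕0⊕1 = 0
p8 (pos 8,9,10,11,12,13,14,15): XOR of data positions = 1⊕0⊕1⊕1⊕1⊕0⊕1 = 1
Codeword: 101001011011101

101001011011101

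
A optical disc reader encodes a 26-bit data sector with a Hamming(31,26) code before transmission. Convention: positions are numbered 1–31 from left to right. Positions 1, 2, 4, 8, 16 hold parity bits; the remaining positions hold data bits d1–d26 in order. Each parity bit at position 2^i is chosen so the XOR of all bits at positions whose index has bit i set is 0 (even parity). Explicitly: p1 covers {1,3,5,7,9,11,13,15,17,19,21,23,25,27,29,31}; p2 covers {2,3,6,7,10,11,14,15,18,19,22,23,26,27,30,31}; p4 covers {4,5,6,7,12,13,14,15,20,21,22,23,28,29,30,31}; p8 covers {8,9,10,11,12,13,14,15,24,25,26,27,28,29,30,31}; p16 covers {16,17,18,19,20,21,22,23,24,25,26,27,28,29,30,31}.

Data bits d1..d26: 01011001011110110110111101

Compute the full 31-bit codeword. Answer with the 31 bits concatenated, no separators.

Place data at non-parity positions: p1 p2 0 p4 1 0 1 p8 1 0 0 1 0 1 1 p16 1 1 0 1 1 0 1 1 0 1 1 1 1 0 1
p1 (pos 1,3,5,7,9,11,13,15,17,19,21,23,25,27,29,31): XOR of data positions = 0⊕1⊕1⊕1⊕0⊕0⊕1⊕1⊕0⊕1⊕1⊕0⊕1⊕1⊕1 = 0
p2 (pos 2,3,6,7,10,11,14,15,18,19,22,23,26,27,30,31): XOR of data positions = 0⊕0⊕1⊕0⊕0⊕1⊕1⊕1⊕0⊕0⊕1⊕1⊕1⊕0⊕1 = 0
p4 (pos 4,5,6,7,12,13,14,15,20,21,22,23,28,29,30,31): XOR of data positions = 1⊕0⊕1⊕1⊕0⊕1⊕1⊕1⊕1⊕0⊕1⊕1⊕1⊕0⊕1 = 1
p8 (pos 8,9,10,11,12,13,14,15,24,25,26,27,28,29,30,31): XOR of data positions = 1⊕0⊕0⊕1⊕0⊕1⊕1⊕1⊕0⊕1⊕1⊕1⊕1⊕0⊕1 = 0
p16 (pos 16,17,18,19,20,21,22,23,24,25,26,27,28,29,30,31): XOR of data positions = 1⊕1⊕0⊕1⊕1⊕0⊕1⊕1⊕0⊕1⊕1⊕1⊕1⊕0⊕1 = 1
Codeword: 0001101010010111110110110111101

0001101010010111110110110111101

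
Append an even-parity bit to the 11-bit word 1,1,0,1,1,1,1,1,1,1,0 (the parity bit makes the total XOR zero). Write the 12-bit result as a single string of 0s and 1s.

110111111101

XOR of the 11 data bits: 1⊕1⊕0⊕1⊕1⊕1⊕1⊕1⊕1⊕1⊕0 = 1
Parity bit = 1 (so all 12 bits XOR to 0).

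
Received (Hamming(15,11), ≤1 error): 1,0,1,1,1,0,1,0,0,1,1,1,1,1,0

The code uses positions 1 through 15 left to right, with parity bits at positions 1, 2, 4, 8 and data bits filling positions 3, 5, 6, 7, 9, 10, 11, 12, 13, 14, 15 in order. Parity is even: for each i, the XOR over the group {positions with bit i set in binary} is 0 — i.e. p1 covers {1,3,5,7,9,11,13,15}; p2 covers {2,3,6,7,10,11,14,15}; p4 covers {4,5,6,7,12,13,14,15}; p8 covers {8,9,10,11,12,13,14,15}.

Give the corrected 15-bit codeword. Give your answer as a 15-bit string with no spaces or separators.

101110100011110

s1 (pos 1,3,5,7,9,11,13,15): 1⊕1⊕1⊕1⊕0⊕1⊕1⊕0 = 0
s2 (pos 2,3,6,7,10,11,14,15): 0⊕1⊕0⊕1⊕1⊕1⊕1⊕0 = 1
s4 (pos 4,5,6,7,12,13,14,15): 1⊕1⊕0⊕1⊕1⊕1⊕1⊕0 = 0
s8 (pos 8,9,10,11,12,13,14,15): 0⊕0⊕1⊕1⊕1⊕1⊕1⊕0 = 1
Syndrome s8…s1 = 1010 → error at position 10.
Flip position 10: 101110100111110 → 101110100011110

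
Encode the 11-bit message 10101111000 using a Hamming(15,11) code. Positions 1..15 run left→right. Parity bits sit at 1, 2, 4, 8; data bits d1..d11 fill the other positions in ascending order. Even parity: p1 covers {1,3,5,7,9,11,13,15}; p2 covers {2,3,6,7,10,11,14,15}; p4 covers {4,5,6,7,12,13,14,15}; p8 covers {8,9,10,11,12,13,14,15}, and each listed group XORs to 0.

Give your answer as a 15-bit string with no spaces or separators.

101001001111000

Place data at non-parity positions: p1 p2 1 p4 0 1 0 p8 1 1 1 1 0 0 0
p1 (pos 1,3,5,7,9,11,13,15): XOR of data positions = 1⊕0⊕0⊕1⊕1⊕0⊕0 = 1
p2 (pos 2,3,6,7,10,11,14,15): XOR of data positions = 1⊕1⊕0⊕1⊕1⊕0⊕0 = 0
p4 (pos 4,5,6,7,12,13,14,15): XOR of data positions = 0⊕1⊕0⊕1⊕0⊕0⊕0 = 0
p8 (pos 8,9,10,11,12,13,14,15): XOR of data positions = 1⊕1⊕1⊕1⊕0⊕0⊕0 = 0
Codeword: 101001001111000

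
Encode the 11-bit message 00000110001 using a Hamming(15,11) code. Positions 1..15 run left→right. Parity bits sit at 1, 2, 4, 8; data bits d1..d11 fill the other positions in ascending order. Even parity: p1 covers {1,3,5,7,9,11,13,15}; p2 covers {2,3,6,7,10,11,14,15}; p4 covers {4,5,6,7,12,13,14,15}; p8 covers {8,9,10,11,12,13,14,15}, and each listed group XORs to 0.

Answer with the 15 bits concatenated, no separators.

Place data at non-parity positions: p1 p2 0 p4 0 0 0 p8 0 1 1 0 0 0 1
p1 (pos 1,3,5,7,9,11,13,15): XOR of data positions = 0⊕0⊕0⊕0⊕1⊕0⊕1 = 0
p2 (pos 2,3,6,7,10,11,14,15): XOR of data positions = 0⊕0⊕0⊕1⊕1⊕0⊕1 = 1
p4 (pos 4,5,6,7,12,13,14,15): XOR of data positions = 0⊕0⊕0⊕0⊕0⊕0⊕1 = 1
p8 (pos 8,9,10,11,12,13,14,15): XOR of data positions = 0⊕1⊕1⊕0⊕0⊕0⊕1 = 1
Codeword: 010100010110001

010100010110001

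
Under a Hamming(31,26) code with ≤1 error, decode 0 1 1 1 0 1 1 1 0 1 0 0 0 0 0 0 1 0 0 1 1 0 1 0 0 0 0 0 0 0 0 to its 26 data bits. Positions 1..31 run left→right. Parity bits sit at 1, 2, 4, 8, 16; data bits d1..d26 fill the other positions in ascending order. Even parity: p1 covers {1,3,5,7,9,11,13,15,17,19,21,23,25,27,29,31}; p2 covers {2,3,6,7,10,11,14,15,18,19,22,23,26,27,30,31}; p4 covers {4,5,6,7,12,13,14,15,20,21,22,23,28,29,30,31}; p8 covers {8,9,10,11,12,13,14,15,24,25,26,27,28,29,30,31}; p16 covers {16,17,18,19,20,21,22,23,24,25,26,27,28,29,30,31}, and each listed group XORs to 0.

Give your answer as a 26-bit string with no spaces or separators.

10110100000100110100000000

s1 (pos 1,3,5,7,9,11,13,15,17,19,21,23,25,27,29,31): 0⊕1⊕0⊕1⊕0⊕0⊕0⊕0⊕1⊕0⊕1⊕1⊕0⊕0⊕0⊕0 = 1
s2 (pos 2,3,6,7,10,11,14,15,18,19,22,23,26,27,30,31): 1⊕1⊕1⊕1⊕1⊕0⊕0⊕0⊕0⊕0⊕0⊕1⊕0⊕0⊕0⊕0 = 0
s4 (pos 4,5,6,7,12,13,14,15,20,21,22,23,28,29,30,31): 1⊕0⊕1⊕1⊕0⊕0⊕0⊕0⊕1⊕1⊕0⊕1⊕0⊕0⊕0⊕0 = 0
s8 (pos 8,9,10,11,12,13,14,15,24,25,26,27,28,29,30,31): 1⊕0⊕1⊕0⊕0⊕0⊕0⊕0⊕0⊕0⊕0⊕0⊕0⊕0⊕0⊕0 = 0
s16 (pos 16,17,18,19,20,21,22,23,24,25,26,27,28,29,30,31): 0⊕1⊕0⊕0⊕1⊕1⊕0⊕1⊕0⊕0⊕0⊕0⊕0⊕0⊕0⊕0 = 0
Syndrome s16…s1 = 00001 → error at position 1.
Flip position 1: 0111011101000000100110100000000 → 1111011101000000100110100000000
Read data bits from positions 3,5,6,7,9,10,11,12,13,14,15,17,18,19,20,21,22,23,24,25,26,27,28,29,30,31: 10110100000100110100000000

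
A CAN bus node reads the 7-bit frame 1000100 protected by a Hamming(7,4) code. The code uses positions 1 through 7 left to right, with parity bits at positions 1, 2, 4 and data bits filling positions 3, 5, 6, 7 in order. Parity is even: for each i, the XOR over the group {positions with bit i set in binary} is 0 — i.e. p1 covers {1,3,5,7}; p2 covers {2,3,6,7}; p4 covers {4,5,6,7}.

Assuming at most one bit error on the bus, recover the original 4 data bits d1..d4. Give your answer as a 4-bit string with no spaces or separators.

s1 (pos 1,3,5,7): 1⊕0⊕1⊕0 = 0
s2 (pos 2,3,6,7): 0⊕0⊕0⊕0 = 0
s4 (pos 4,5,6,7): 0⊕1⊕0⊕0 = 1
Syndrome s4…s1 = 100 → error at position 4.
Flip position 4: 1000100 → 1001100
Read data bits from positions 3,5,6,7: 0100

0100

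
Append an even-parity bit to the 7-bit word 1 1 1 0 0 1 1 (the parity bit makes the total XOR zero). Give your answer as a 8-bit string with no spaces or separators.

11100111

XOR of the 7 data bits: 1⊕1⊕1⊕0⊕0⊕1⊕1 = 1
Parity bit = 1 (so all 8 bits XOR to 0).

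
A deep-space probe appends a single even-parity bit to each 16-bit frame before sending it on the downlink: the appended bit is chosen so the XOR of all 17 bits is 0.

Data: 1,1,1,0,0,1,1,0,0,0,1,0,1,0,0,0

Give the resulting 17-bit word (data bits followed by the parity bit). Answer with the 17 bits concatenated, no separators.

XOR of the 16 data bits: 1⊕1⊕1⊕0⊕0⊕1⊕1⊕0⊕0⊕0⊕1⊕0⊕1⊕0⊕0⊕0 = 1
Parity bit = 1 (so all 17 bits XOR to 0).

11100110001010001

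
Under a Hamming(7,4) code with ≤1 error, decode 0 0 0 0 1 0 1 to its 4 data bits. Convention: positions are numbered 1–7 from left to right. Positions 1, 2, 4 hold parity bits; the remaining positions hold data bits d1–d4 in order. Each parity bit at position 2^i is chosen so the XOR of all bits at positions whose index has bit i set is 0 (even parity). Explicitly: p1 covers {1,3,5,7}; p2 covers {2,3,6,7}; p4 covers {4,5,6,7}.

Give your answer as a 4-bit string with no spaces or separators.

0101

s1 (pos 1,3,5,7): 0⊕0⊕1⊕1 = 0
s2 (pos 2,3,6,7): 0⊕0⊕0⊕1 = 1
s4 (pos 4,5,6,7): 0⊕1⊕0⊕1 = 0
Syndrome s4…s1 = 010 → error at position 2.
Flip position 2: 0000101 → 0100101
Read data bits from positions 3,5,6,7: 0101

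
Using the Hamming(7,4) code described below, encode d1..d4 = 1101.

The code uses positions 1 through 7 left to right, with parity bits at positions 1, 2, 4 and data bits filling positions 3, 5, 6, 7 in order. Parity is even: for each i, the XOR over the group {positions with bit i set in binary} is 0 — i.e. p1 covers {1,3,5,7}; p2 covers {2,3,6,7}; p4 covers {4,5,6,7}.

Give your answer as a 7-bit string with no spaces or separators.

1010101

Place data at non-parity positions: p1 p2 1 p4 1 0 1
p1 (pos 1,3,5,7): XOR of data positions = 1⊕1⊕1 = 1
p2 (pos 2,3,6,7): XOR of data positions = 1⊕0⊕1 = 0
p4 (pos 4,5,6,7): XOR of data positions = 1⊕0⊕1 = 0
Codeword: 1010101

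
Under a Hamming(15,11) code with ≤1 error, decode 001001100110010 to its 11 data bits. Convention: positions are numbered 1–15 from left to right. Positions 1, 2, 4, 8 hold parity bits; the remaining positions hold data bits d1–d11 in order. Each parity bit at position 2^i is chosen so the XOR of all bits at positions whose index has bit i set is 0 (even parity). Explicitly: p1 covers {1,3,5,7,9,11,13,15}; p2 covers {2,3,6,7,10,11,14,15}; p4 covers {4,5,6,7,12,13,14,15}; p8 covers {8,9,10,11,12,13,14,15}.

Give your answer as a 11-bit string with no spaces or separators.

s1 (pos 1,3,5,7,9,11,13,15): 0⊕1⊕0⊕1⊕0⊕1⊕0⊕0 = 1
s2 (pos 2,3,6,7,10,11,14,15): 0⊕1⊕1⊕1⊕1⊕1⊕1⊕0 = 0
s4 (pos 4,5,6,7,12,13,14,15): 0⊕0⊕1⊕1⊕0⊕0⊕1⊕0 = 1
s8 (pos 8,9,10,11,12,13,14,15): 0⊕0⊕1⊕1⊕0⊕0⊕1⊕0 = 1
Syndrome s8…s1 = 1101 → error at position 13.
Flip position 13: 001001100110010 → 001001100110110
Read data bits from positions 3,5,6,7,9,10,11,12,13,14,15: 10110110110

10110110110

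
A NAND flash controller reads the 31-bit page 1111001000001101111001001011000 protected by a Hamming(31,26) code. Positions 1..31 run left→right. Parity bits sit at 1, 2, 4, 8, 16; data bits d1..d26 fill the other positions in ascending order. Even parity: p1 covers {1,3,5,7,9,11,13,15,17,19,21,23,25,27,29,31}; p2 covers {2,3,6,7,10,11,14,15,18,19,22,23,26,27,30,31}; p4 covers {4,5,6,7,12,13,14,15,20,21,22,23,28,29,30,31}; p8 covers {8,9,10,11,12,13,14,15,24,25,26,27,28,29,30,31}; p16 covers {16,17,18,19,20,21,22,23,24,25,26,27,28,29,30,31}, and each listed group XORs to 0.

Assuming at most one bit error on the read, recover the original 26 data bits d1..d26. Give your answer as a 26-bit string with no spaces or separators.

s1 (pos 1,3,5,7,9,11,13,15,17,19,21,23,25,27,29,31): 1⊕1⊕0⊕1⊕0⊕0⊕1⊕0⊕1⊕1⊕0⊕0⊕1⊕1⊕0⊕0 = 0
s2 (pos 2,3,6,7,10,11,14,15,18,19,22,23,26,27,30,31): 1⊕1⊕0⊕1⊕0⊕0⊕1⊕0⊕1⊕1⊕1⊕0⊕0⊕1⊕0⊕0 = 0
s4 (pos 4,5,6,7,12,13,14,15,20,21,22,23,28,29,30,31): 1⊕0⊕0⊕1⊕0⊕1⊕1⊕0⊕0⊕0⊕1⊕0⊕1⊕0⊕0⊕0 = 0
s8 (pos 8,9,10,11,12,13,14,15,24,25,26,27,28,29,30,31): 0⊕0⊕0⊕0⊕0⊕1⊕1⊕0⊕0⊕1⊕0⊕1⊕1⊕0⊕0⊕0 = 1
s16 (pos 16,17,18,19,20,21,22,23,24,25,26,27,28,29,30,31): 1⊕1⊕1⊕1⊕0⊕0⊕1⊕0⊕0⊕1⊕0⊕1⊕1⊕0⊕0⊕0 = 0
Syndrome s16…s1 = 01000 → error at position 8.
Flip position 8: 1111001000001101111001001011000 → 1111001100001101111001001011000
Read data bits from positions 3,5,6,7,9,10,11,12,13,14,15,17,18,19,20,21,22,23,24,25,26,27,28,29,30,31: 10010000110111001001011000

10010000110111001001011000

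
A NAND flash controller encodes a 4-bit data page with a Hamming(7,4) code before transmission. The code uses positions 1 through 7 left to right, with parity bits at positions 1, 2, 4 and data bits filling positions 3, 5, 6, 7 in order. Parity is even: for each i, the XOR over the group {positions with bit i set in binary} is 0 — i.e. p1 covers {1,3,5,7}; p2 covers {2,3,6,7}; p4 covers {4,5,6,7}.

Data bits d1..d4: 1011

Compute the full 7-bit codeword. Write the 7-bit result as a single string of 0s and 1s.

Place data at non-parity positions: p1 p2 1 p4 0 1 1
p1 (pos 1,3,5,7): XOR of data positions = 1⊕0⊕1 = 0
p2 (pos 2,3,6,7): XOR of data positions = 1⊕1⊕1 = 1
p4 (pos 4,5,6,7): XOR of data positions = 0⊕1⊕1 = 0
Codeword: 0110011

0110011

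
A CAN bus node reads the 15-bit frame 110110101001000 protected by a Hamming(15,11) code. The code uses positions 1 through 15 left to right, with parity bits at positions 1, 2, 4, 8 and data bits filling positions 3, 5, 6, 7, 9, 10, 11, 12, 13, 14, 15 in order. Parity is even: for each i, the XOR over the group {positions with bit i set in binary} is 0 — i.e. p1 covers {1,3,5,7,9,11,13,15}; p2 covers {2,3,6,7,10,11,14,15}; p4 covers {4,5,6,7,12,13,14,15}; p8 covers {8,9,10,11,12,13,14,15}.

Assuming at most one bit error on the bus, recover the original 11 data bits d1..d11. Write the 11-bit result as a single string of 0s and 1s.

s1 (pos 1,3,5,7,9,11,13,15): 1⊕0⊕1⊕1⊕1⊕0⊕0⊕0 = 0
s2 (pos 2,3,6,7,10,11,14,15): 1⊕0⊕0⊕1⊕0⊕0⊕0⊕0 = 0
s4 (pos 4,5,6,7,12,13,14,15): 1⊕1⊕0⊕1⊕1⊕0⊕0⊕0 = 0
s8 (pos 8,9,10,11,12,13,14,15): 0⊕1⊕0⊕0⊕1⊕0⊕0⊕0 = 0
Syndrome s8…s1 = 0000 → no error.
Read data bits from positions 3,5,6,7,9,10,11,12,13,14,15: 01011001000

01011001000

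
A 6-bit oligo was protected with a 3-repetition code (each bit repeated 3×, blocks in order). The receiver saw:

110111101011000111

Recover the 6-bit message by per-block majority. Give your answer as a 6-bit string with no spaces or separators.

111101

Block 1 (110): 2 ones → 1
Block 2 (111): 3 ones → 1
Block 3 (101): 2 ones → 1
Block 4 (011): 2 ones → 1
Block 5 (000): 0 ones → 0
Block 6 (111): 3 ones → 1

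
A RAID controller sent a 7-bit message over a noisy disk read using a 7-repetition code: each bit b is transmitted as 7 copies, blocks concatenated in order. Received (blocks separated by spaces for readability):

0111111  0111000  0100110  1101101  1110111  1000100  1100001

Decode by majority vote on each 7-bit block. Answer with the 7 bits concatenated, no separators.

Block 1 (0111111): 6 ones → 1
Block 2 (0111000): 3 ones → 0
Block 3 (0100110): 3 ones → 0
Block 4 (1101101): 5 ones → 1
Block 5 (1110111): 6 ones → 1
Block 6 (1000100): 2 ones → 0
Block 7 (1100001): 3 ones → 0

1001100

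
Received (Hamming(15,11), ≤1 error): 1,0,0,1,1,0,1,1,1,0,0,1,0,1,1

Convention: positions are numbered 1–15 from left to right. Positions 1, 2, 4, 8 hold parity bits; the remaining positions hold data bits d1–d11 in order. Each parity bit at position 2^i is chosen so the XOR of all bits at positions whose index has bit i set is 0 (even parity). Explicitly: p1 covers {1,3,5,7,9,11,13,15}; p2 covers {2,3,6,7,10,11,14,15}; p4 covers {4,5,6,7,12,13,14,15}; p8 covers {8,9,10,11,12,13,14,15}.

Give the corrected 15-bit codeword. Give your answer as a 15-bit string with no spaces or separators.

100110111011011

s1 (pos 1,3,5,7,9,11,13,15): 1⊕0⊕1⊕1⊕1⊕0⊕0⊕1 = 1
s2 (pos 2,3,6,7,10,11,14,15): 0⊕0⊕0⊕1⊕0⊕0⊕1⊕1 = 1
s4 (pos 4,5,6,7,12,13,14,15): 1⊕1⊕0⊕1⊕1⊕0⊕1⊕1 = 0
s8 (pos 8,9,10,11,12,13,14,15): 1⊕1⊕0⊕0⊕1⊕0⊕1⊕1 = 1
Syndrome s8…s1 = 1011 → error at position 11.
Flip position 11: 100110111001011 → 100110111011011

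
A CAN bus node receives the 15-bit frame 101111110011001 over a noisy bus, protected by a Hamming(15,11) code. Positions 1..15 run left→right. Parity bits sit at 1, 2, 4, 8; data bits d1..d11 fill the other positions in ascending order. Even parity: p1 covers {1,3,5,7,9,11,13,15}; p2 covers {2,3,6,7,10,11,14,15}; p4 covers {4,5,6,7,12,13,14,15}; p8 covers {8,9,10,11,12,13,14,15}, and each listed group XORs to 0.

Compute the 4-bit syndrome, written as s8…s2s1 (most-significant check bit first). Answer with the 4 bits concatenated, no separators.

s1 (pos 1,3,5,7,9,11,13,15): 1⊕1⊕1⊕1⊕0⊕1⊕0⊕1 = 0
s2 (pos 2,3,6,7,10,11,14,15): 0⊕1⊕1⊕1⊕0⊕1⊕0⊕1 = 1
s4 (pos 4,5,6,7,12,13,14,15): 1⊕1⊕1⊕1⊕1⊕0⊕0⊕1 = 0
s8 (pos 8,9,10,11,12,13,14,15): 1⊕0⊕0⊕1⊕1⊕0⊕0⊕1 = 0
Syndrome s8…s1 = 0010 → error at position 2.

0010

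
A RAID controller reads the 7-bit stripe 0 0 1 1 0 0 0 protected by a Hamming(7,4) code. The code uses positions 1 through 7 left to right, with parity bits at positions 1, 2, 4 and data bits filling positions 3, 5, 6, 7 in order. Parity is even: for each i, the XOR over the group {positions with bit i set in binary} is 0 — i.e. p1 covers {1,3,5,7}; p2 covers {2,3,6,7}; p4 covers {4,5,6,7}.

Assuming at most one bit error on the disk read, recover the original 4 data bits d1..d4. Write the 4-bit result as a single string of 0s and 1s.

1001

s1 (pos 1,3,5,7): 0⊕1⊕0⊕0 = 1
s2 (pos 2,3,6,7): 0⊕1⊕0⊕0 = 1
s4 (pos 4,5,6,7): 1⊕0⊕0⊕0 = 1
Syndrome s4…s1 = 111 → error at position 7.
Flip position 7: 0011000 → 0011001
Read data bits from positions 3,5,6,7: 1001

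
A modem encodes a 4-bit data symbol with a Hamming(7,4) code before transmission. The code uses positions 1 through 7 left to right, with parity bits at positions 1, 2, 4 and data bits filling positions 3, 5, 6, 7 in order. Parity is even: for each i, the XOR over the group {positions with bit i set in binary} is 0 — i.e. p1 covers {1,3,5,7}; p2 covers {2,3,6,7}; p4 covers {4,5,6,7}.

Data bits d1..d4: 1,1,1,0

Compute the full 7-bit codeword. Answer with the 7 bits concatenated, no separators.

Place data at non-parity positions: p1 p2 1 p4 1 1 0
p1 (pos 1,3,5,7): XOR of data positions = 1⊕1⊕0 = 0
p2 (pos 2,3,6,7): XOR of data positions = 1⊕1⊕0 = 0
p4 (pos 4,5,6,7): XOR of data positions = 1⊕1⊕0 = 0
Codeword: 0010110

0010110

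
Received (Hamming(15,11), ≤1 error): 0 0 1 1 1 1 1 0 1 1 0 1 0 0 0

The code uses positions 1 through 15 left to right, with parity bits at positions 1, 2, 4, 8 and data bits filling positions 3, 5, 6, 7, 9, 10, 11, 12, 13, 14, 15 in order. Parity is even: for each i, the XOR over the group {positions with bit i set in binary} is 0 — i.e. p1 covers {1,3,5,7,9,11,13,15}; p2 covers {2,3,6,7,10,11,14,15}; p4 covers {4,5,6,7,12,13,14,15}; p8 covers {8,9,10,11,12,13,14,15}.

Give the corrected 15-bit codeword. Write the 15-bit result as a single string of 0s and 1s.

s1 (pos 1,3,5,7,9,11,13,15): 0⊕1⊕1⊕1⊕1⊕0⊕0⊕0 = 0
s2 (pos 2,3,6,7,10,11,14,15): 0⊕1⊕1⊕1⊕1⊕0⊕0⊕0 = 0
s4 (pos 4,5,6,7,12,13,14,15): 1⊕1⊕1⊕1⊕1⊕0⊕0⊕0 = 1
s8 (pos 8,9,10,11,12,13,14,15): 0⊕1⊕1⊕0⊕1⊕0⊕0⊕0 = 1
Syndrome s8…s1 = 1100 → error at position 12.
Flip position 12: 001111101101000 → 001111101100000

001111101100000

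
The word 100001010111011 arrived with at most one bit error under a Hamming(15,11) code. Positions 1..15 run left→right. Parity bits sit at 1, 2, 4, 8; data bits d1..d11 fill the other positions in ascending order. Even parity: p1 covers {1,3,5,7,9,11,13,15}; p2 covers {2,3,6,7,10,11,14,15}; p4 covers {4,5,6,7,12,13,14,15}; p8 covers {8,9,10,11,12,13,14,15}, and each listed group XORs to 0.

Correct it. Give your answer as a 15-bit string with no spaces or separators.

s1 (pos 1,3,5,7,9,11,13,15): 1⊕0⊕0⊕0⊕0⊕1⊕0⊕1 = 1
s2 (pos 2,3,6,7,10,11,14,15): 0⊕0⊕1⊕0⊕1⊕1⊕1⊕1 = 1
s4 (pos 4,5,6,7,12,13,14,15): 0⊕0⊕1⊕0⊕1⊕0⊕1⊕1 = 0
s8 (pos 8,9,10,11,12,13,14,15): 1⊕0⊕1⊕1⊕1⊕0⊕1⊕1 = 0
Syndrome s8…s1 = 0011 → error at position 3.
Flip position 3: 100001010111011 → 101001010111011

101001010111011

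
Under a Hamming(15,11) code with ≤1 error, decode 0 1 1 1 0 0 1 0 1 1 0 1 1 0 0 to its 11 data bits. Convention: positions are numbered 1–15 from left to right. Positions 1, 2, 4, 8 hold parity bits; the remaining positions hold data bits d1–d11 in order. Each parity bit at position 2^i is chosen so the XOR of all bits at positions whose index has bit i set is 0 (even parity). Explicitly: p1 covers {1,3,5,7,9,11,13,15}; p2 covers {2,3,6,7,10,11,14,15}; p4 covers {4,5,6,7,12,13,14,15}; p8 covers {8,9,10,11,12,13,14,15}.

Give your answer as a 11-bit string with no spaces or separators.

10011101100

s1 (pos 1,3,5,7,9,11,13,15): 0⊕1⊕0⊕1⊕1⊕0⊕1⊕0 = 0
s2 (pos 2,3,6,7,10,11,14,15): 1⊕1⊕0⊕1⊕1⊕0⊕0⊕0 = 0
s4 (pos 4,5,6,7,12,13,14,15): 1⊕0⊕0⊕1⊕1⊕1⊕0⊕0 = 0
s8 (pos 8,9,10,11,12,13,14,15): 0⊕1⊕1⊕0⊕1⊕1⊕0⊕0 = 0
Syndrome s8…s1 = 0000 → no error.
Read data bits from positions 3,5,6,7,9,10,11,12,13,14,15: 10011101100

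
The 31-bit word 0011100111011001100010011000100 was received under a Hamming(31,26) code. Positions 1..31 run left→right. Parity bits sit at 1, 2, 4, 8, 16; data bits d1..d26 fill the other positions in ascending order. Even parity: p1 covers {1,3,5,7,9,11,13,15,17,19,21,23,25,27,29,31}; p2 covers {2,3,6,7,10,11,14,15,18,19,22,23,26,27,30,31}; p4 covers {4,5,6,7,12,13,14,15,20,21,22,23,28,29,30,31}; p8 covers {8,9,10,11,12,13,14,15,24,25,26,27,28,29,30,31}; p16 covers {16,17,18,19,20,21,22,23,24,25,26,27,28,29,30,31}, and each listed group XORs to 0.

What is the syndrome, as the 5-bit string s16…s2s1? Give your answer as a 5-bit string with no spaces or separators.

s1 (pos 1,3,5,7,9,11,13,15,17,19,21,23,25,27,29,31): 0⊕1⊕1⊕0⊕1⊕0⊕1⊕0⊕1⊕0⊕1⊕0⊕1⊕0⊕1⊕0 = 0
s2 (pos 2,3,6,7,10,11,14,15,18,19,22,23,26,27,30,31): 0⊕1⊕0⊕0⊕1⊕0⊕0⊕0⊕0⊕0⊕0⊕0⊕0⊕0⊕0⊕0 = 0
s4 (pos 4,5,6,7,12,13,14,15,20,21,22,23,28,29,30,31): 1⊕1⊕0⊕0⊕1⊕1⊕0⊕0⊕0⊕1⊕0⊕0⊕0⊕1⊕0⊕0 = 0
s8 (pos 8,9,10,11,12,13,14,15,24,25,26,27,28,29,30,31): 1⊕1⊕1⊕0⊕1⊕1⊕0⊕0⊕1⊕1⊕0⊕0⊕0⊕1⊕0⊕0 = 0
s16 (pos 16,17,18,19,20,21,22,23,24,25,26,27,28,29,30,31): 1⊕1⊕0⊕0⊕0⊕1⊕0⊕0⊕1⊕1⊕0⊕0⊕0⊕1⊕0⊕0 = 0
Syndrome s16…s1 = 00000 → no error.

00000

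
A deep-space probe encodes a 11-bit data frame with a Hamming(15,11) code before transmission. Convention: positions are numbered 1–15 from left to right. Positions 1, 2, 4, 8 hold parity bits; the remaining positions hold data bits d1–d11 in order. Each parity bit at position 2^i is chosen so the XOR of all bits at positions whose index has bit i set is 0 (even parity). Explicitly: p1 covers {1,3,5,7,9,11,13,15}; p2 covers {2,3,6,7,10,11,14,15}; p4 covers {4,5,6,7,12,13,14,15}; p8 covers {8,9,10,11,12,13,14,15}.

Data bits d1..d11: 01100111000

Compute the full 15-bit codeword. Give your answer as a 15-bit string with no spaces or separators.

Place data at non-parity positions: p1 p2 0 p4 1 1 0 p8 0 1 1 1 0 0 0
p1 (pos 1,3,5,7,9,11,13,15): XOR of data positions = 0⊕1⊕0⊕0⊕1⊕0⊕0 = 0
p2 (pos 2,3,6,7,10,11,14,15): XOR of data positions = 0⊕1⊕0⊕1⊕1⊕0⊕0 = 1
p4 (pos 4,5,6,7,12,13,14,15): XOR of data positions = 1⊕1⊕0⊕1⊕0⊕0⊕0 = 1
p8 (pos 8,9,10,11,12,13,14,15): XOR of data positions = 0⊕1⊕1⊕1⊕0⊕0⊕0 = 1
Codeword: 010111010111000

010111010111000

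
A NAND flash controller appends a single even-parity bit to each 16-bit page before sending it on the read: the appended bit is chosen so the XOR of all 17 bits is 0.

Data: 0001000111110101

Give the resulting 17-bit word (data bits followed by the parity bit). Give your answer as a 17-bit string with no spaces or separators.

XOR of the 16 data bits: 0⊕0⊕0⊕1⊕0⊕0⊕0⊕1⊕1⊕1⊕1⊕1⊕0⊕1⊕0⊕1 = 0
Parity bit = 0 (so all 17 bits XOR to 0).

00010001111101010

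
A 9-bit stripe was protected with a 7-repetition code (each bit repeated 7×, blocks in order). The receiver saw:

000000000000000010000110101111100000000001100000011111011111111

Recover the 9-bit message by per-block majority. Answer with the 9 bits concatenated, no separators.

Block 1 (0000000): 0 ones → 0
Block 2 (0000000): 0 ones → 0
Block 3 (0010000): 1 one → 0
Block 4 (1101011): 5 ones → 1
Block 5 (1110000): 3 ones → 0
Block 6 (0000001): 1 one → 0
Block 7 (1000000): 1 one → 0
Block 8 (1111101): 6 ones → 1
Block 9 (1111111): 7 ones → 1

000100011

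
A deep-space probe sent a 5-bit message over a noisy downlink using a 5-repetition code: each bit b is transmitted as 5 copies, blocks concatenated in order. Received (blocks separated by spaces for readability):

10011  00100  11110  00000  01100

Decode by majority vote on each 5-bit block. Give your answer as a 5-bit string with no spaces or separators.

Block 1 (10011): 3 ones → 1
Block 2 (00100): 1 one → 0
Block 3 (11110): 4 ones → 1
Block 4 (00000): 0 ones → 0
Block 5 (01100): 2 ones → 0

10100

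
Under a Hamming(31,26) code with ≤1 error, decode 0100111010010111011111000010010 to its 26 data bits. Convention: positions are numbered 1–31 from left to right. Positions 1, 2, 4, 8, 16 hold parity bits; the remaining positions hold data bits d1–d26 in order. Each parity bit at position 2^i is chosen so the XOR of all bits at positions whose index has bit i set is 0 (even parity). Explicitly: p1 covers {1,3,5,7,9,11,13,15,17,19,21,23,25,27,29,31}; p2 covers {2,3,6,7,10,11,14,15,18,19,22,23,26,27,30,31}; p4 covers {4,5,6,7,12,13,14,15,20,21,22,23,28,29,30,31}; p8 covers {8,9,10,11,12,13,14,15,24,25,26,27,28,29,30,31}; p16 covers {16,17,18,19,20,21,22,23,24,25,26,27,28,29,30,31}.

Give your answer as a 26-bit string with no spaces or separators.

01111001011011111000010010

s1 (pos 1,3,5,7,9,11,13,15,17,19,21,23,25,27,29,31): 0⊕0⊕1⊕1⊕1⊕0⊕0⊕1⊕0⊕1⊕1⊕0⊕0⊕1⊕0⊕0 = 1
s2 (pos 2,3,6,7,10,11,14,15,18,19,22,23,26,27,30,31): 1⊕0⊕1⊕1⊕0⊕0⊕1⊕1⊕1⊕1⊕1⊕0⊕0⊕1⊕1⊕0 = 0
s4 (pos 4,5,6,7,12,13,14,15,20,21,22,23,28,29,30,31): 0⊕1⊕1⊕1⊕1⊕0⊕1⊕1⊕1⊕1⊕1⊕0⊕0⊕0⊕1⊕0 = 0
s8 (pos 8,9,10,11,12,13,14,15,24,25,26,27,28,29,30,31): 0⊕1⊕0⊕0⊕1⊕0⊕1⊕1⊕0⊕0⊕0⊕1⊕0⊕0⊕1⊕0 = 0
s16 (pos 16,17,18,19,20,21,22,23,24,25,26,27,28,29,30,31): 1⊕0⊕1⊕1⊕1⊕1⊕1⊕0⊕0⊕0⊕0⊕1⊕0⊕0⊕1⊕0 = 0
Syndrome s16…s1 = 00001 → error at position 1.
Flip position 1: 0100111010010111011111000010010 → 1100111010010111011111000010010
Read data bits from positions 3,5,6,7,9,10,11,12,13,14,15,17,18,19,20,21,22,23,24,25,26,27,28,29,30,31: 01111001011011111000010010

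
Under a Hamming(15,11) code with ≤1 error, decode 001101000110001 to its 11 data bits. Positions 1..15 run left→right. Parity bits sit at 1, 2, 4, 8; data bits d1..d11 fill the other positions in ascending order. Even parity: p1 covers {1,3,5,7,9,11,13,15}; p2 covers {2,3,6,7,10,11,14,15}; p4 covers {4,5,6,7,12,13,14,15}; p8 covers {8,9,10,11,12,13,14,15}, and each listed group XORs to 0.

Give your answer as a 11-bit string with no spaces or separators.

10100110000

s1 (pos 1,3,5,7,9,11,13,15): 0⊕1⊕0⊕0⊕0⊕1⊕0⊕1 = 1
s2 (pos 2,3,6,7,10,11,14,15): 0⊕1⊕1⊕0⊕1⊕1⊕0⊕1 = 1
s4 (pos 4,5,6,7,12,13,14,15): 1⊕0⊕1⊕0⊕0⊕0⊕0⊕1 = 1
s8 (pos 8,9,10,11,12,13,14,15): 0⊕0⊕1⊕1⊕0⊕0⊕0⊕1 = 1
Syndrome s8…s1 = 1111 → error at position 15.
Flip position 15: 001101000110001 → 001101000110000
Read data bits from positions 3,5,6,7,9,10,11,12,13,14,15: 10100110000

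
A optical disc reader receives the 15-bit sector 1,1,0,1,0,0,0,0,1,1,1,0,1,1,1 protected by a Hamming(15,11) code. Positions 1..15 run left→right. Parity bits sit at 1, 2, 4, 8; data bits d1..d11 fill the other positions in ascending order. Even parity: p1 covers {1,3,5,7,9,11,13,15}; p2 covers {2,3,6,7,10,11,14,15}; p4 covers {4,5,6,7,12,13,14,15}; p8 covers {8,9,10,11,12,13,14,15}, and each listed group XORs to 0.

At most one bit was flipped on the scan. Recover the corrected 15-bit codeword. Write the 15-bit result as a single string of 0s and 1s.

111100001110111

s1 (pos 1,3,5,7,9,11,13,15): 1⊕0⊕0⊕0⊕1⊕1⊕1⊕1 = 1
s2 (pos 2,3,6,7,10,11,14,15): 1⊕0⊕0⊕0⊕1⊕1⊕1⊕1 = 1
s4 (pos 4,5,6,7,12,13,14,15): 1⊕0⊕0⊕0⊕0⊕1⊕1⊕1 = 0
s8 (pos 8,9,10,11,12,13,14,15): 0⊕1⊕1⊕1⊕0⊕1⊕1⊕1 = 0
Syndrome s8…s1 = 0011 → error at position 3.
Flip position 3: 110100001110111 → 111100001110111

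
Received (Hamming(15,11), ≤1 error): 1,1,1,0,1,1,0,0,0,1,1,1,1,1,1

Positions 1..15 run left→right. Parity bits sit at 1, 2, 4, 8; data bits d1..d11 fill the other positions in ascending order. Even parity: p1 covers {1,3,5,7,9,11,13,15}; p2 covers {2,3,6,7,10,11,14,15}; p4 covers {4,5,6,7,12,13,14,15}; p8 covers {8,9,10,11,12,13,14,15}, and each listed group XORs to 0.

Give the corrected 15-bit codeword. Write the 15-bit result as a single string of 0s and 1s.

101011000111111

s1 (pos 1,3,5,7,9,11,13,15): 1⊕1⊕1⊕0⊕0⊕1⊕1⊕1 = 0
s2 (pos 2,3,6,7,10,11,14,15): 1⊕1⊕1⊕0⊕1⊕1⊕1⊕1 = 1
s4 (pos 4,5,6,7,12,13,14,15): 0⊕1⊕1⊕0⊕1⊕1⊕1⊕1 = 0
s8 (pos 8,9,10,11,12,13,14,15): 0⊕0⊕1⊕1⊕1⊕1⊕1⊕1 = 0
Syndrome s8…s1 = 0010 → error at position 2.
Flip position 2: 111011000111111 → 101011000111111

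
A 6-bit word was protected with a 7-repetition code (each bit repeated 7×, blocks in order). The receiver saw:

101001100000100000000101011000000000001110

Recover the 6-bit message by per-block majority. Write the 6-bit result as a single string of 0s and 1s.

Block 1 (1010011): 4 ones → 1
Block 2 (0000010): 1 one → 0
Block 3 (0000000): 0 ones → 0
Block 4 (1010110): 4 ones → 1
Block 5 (0000000): 0 ones → 0
Block 6 (0001110): 3 ones → 0

100100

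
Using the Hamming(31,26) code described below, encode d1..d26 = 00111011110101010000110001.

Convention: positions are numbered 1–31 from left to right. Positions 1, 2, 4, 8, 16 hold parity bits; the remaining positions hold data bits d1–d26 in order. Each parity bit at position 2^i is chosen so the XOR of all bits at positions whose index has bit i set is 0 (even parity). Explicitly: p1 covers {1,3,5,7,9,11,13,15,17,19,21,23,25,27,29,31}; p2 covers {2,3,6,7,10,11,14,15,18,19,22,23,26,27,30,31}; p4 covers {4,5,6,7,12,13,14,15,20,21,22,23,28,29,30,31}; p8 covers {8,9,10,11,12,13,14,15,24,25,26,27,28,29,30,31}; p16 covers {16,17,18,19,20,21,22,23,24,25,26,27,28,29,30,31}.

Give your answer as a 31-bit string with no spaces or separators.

Place data at non-parity positions: p1 p2 0 p4 0 1 1 p8 1 0 1 1 1 1 0 p16 1 0 1 0 1 0 0 0 0 1 1 0 0 0 1
p1 (pos 1,3,5,7,9,11,13,15,17,19,21,23,25,27,29,31): XOR of data positions = 0⊕0⊕1⊕1⊕1⊕1⊕0⊕1⊕1⊕1⊕0⊕0⊕1⊕0⊕1 = 1
p2 (pos 2,3,6,7,10,11,14,15,18,19,22,23,26,27,30,31): XOR of data positions = 0⊕1⊕1⊕0⊕1⊕1⊕0⊕0⊕1⊕0⊕0⊕1⊕1⊕0⊕1 = 0
p4 (pos 4,5,6,7,12,13,14,15,20,21,22,23,28,29,30,31): XOR of data positions = 0⊕1⊕1⊕1⊕1⊕1⊕0⊕0⊕1⊕0⊕0⊕0⊕0⊕0⊕1 = 1
p8 (pos 8,9,10,11,12,13,14,15,24,25,26,27,28,29,30,31): XOR of data positions = 1⊕0⊕1⊕1⊕1⊕1⊕0⊕0⊕0⊕1⊕1⊕0⊕0⊕0⊕1 = 0
p16 (pos 16,17,18,19,20,21,22,23,24,25,26,27,28,29,30,31): XOR of data positions = 1⊕0⊕1⊕0⊕1⊕0⊕0⊕0⊕0⊕1⊕1⊕0⊕0⊕0⊕1 = 0
Codeword: 1001011010111100101010000110001

1001011010111100101010000110001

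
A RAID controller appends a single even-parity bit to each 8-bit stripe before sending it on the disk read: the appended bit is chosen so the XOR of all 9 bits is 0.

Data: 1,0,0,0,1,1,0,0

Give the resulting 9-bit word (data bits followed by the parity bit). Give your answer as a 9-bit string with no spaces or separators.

XOR of the 8 data bits: 1⊕0⊕0⊕0⊕1⊕1⊕0⊕0 = 1
Parity bit = 1 (so all 9 bits XOR to 0).

100011001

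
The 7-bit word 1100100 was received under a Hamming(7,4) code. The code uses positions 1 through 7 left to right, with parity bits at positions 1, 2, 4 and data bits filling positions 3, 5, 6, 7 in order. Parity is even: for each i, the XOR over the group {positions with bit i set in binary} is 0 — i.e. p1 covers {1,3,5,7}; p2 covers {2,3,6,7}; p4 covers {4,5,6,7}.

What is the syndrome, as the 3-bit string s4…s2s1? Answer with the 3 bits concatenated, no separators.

110

s1 (pos 1,3,5,7): 1⊕0⊕1⊕0 = 0
s2 (pos 2,3,6,7): 1⊕0⊕0⊕0 = 1
s4 (pos 4,5,6,7): 0⊕1⊕0⊕0 = 1
Syndrome s4…s1 = 110 → error at position 6.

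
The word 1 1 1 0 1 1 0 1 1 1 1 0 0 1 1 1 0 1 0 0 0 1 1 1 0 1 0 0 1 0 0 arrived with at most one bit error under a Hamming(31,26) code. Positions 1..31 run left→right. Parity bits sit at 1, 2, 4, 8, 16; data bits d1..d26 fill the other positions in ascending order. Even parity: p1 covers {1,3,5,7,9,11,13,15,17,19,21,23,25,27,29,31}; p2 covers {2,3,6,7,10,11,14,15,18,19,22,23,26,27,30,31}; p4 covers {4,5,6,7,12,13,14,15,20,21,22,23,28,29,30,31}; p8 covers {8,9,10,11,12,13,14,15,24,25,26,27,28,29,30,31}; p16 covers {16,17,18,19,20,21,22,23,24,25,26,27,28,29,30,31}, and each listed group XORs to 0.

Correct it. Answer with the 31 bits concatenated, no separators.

s1 (pos 1,3,5,7,9,11,13,15,17,19,21,23,25,27,29,31): 1⊕1⊕1⊕0⊕1⊕1⊕0⊕1⊕0⊕0⊕0⊕1⊕0⊕0⊕1⊕0 = 0
s2 (pos 2,3,6,7,10,11,14,15,18,19,22,23,26,27,30,31): 1⊕1⊕1⊕0⊕1⊕1⊕1⊕1⊕1⊕0⊕1⊕1⊕1⊕0⊕0⊕0 = 1
s4 (pos 4,5,6,7,12,13,14,15,20,21,22,23,28,29,30,31): 0⊕1⊕1⊕0⊕0⊕0⊕1⊕1⊕0⊕0⊕1⊕1⊕0⊕1⊕0⊕0 = 1
s8 (pos 8,9,10,11,12,13,14,15,24,25,26,27,28,29,30,31): 1⊕1⊕1⊕1⊕0⊕0⊕1⊕1⊕1⊕0⊕1⊕0⊕0⊕1⊕0⊕0 = 1
s16 (pos 16,17,18,19,20,21,22,23,24,25,26,27,28,29,30,31): 1⊕0⊕1⊕0⊕0⊕0⊕1⊕1⊕1⊕0⊕1⊕0⊕0⊕1⊕0⊕0 = 1
Syndrome s16…s1 = 11110 → error at position 30.
Flip position 30: 1110110111100111010001110100100 → 1110110111100111010001110100110

1110110111100111010001110100110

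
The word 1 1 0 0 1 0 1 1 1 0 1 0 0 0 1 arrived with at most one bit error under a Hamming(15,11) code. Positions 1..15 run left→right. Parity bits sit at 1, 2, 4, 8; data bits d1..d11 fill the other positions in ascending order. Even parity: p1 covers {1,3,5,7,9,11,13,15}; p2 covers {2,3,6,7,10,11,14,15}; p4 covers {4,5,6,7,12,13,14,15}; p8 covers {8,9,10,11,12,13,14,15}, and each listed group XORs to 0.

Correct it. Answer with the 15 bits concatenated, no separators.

110110111010001

s1 (pos 1,3,5,7,9,11,13,15): 1⊕0⊕1⊕1⊕1⊕1⊕0⊕1 = 0
s2 (pos 2,3,6,7,10,11,14,15): 1⊕0⊕0⊕1⊕0⊕1⊕0⊕1 = 0
s4 (pos 4,5,6,7,12,13,14,15): 0⊕1⊕0⊕1⊕0⊕0⊕0⊕1 = 1
s8 (pos 8,9,10,11,12,13,14,15): 1⊕1⊕0⊕1⊕0⊕0⊕0⊕1 = 0
Syndrome s8…s1 = 0100 → error at position 4.
Flip position 4: 110010111010001 → 110110111010001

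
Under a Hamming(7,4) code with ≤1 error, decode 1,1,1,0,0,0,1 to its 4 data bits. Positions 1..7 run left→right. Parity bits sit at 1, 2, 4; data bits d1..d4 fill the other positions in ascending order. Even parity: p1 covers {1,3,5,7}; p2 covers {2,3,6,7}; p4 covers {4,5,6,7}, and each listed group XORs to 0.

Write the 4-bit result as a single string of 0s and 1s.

1000

s1 (pos 1,3,5,7): 1⊕1⊕0⊕1 = 1
s2 (pos 2,3,6,7): 1⊕1⊕0⊕1 = 1
s4 (pos 4,5,6,7): 0⊕0⊕0⊕1 = 1
Syndrome s4…s1 = 111 → error at position 7.
Flip position 7: 1110001 → 1110000
Read data bits from positions 3,5,6,7: 1000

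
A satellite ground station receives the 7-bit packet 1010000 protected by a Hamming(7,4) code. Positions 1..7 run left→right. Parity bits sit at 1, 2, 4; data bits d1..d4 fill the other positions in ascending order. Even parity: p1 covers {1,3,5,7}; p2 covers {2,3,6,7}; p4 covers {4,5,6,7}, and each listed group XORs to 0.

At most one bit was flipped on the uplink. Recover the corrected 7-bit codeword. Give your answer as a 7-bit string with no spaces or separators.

s1 (pos 1,3,5,7): 1⊕1⊕0⊕0 = 0
s2 (pos 2,3,6,7): 0⊕1⊕0⊕0 = 1
s4 (pos 4,5,6,7): 0⊕0⊕0⊕0 = 0
Syndrome s4…s1 = 010 → error at position 2.
Flip position 2: 1010000 → 1110000

1110000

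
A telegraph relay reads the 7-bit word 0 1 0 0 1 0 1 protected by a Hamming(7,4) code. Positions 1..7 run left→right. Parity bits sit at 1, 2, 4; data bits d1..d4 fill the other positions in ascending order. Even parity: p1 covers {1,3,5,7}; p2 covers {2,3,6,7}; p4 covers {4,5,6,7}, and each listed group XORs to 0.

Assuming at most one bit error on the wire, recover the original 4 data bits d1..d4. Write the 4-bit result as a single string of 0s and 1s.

s1 (pos 1,3,5,7): 0⊕0⊕1⊕1 = 0
s2 (pos 2,3,6,7): 1⊕0⊕0⊕1 = 0
s4 (pos 4,5,6,7): 0⊕1⊕0⊕1 = 0
Syndrome s4…s1 = 000 → no error.
Read data bits from positions 3,5,6,7: 0101

0101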